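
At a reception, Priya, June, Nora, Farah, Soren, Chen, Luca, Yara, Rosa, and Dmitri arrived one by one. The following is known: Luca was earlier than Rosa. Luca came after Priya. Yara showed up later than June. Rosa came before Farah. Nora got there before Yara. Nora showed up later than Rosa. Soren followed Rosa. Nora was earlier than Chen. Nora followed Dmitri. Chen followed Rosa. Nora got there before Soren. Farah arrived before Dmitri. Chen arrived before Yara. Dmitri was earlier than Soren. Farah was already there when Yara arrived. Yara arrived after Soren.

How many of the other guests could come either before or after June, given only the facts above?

Forced after June: Yara.
That leaves Chen, Dmitri, Farah, Luca, Nora, Priya, Rosa, and Soren with no forced order relative to June — 8.

8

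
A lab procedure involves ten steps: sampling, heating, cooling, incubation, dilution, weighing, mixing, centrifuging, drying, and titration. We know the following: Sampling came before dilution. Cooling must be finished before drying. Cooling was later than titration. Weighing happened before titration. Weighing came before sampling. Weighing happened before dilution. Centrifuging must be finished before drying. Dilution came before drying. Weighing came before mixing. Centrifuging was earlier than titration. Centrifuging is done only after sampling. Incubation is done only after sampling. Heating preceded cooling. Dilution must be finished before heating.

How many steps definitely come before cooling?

6

Directly stated before cooling: heating and titration.
Centrifuging reaches cooling via centrifuging → titration → cooling.
Dilution reaches cooling via dilution → heating → cooling.
Sampling reaches cooling via sampling → centrifuging → titration → cooling.
Likewise weighing reaches cooling by chaining the stated constraints.
That's centrifuging, dilution, heating, sampling, titration, and weighing — 6 in all.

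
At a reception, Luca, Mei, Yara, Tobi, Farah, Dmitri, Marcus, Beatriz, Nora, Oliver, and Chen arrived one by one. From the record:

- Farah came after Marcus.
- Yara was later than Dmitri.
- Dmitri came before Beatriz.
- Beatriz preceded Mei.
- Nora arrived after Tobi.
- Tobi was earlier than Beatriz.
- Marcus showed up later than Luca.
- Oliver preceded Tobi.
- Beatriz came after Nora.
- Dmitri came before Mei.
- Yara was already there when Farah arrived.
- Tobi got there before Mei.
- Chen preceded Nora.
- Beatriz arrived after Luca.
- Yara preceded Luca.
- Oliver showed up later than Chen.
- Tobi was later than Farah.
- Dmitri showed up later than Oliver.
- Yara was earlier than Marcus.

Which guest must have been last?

Every other guest has a chain of constraints placing them before Mei, so Mei is last.

Mei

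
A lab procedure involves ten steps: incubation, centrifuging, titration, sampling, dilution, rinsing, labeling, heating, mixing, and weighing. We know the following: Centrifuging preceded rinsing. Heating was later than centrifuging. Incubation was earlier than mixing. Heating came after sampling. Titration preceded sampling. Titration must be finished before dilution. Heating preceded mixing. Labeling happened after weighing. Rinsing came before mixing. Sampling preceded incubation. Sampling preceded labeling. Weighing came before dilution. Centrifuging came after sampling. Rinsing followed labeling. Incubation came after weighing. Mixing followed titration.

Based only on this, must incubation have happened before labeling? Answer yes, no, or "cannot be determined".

No chain of stated constraints runs from incubation to labeling, and none runs from labeling to incubation either.
So the relative order of incubation and labeling is not fixed by the given facts.

cannot be determined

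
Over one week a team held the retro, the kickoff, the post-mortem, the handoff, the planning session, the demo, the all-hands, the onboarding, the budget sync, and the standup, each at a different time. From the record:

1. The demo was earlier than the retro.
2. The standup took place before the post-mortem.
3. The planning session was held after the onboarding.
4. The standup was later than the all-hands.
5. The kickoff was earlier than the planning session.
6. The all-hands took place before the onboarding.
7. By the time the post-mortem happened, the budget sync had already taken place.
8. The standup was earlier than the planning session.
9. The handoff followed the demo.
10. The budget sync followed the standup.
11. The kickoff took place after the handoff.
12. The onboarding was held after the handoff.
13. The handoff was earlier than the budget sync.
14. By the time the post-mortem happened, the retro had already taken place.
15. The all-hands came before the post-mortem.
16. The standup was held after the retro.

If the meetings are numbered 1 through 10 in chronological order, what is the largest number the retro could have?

6

The retro must come before the budget sync, the planning session, the post-mortem, and the standup — 4 meetings forced after it.
Everything else can be placed before the retro in some valid order, so the retro can sit as late as position 10 − 4 = 6.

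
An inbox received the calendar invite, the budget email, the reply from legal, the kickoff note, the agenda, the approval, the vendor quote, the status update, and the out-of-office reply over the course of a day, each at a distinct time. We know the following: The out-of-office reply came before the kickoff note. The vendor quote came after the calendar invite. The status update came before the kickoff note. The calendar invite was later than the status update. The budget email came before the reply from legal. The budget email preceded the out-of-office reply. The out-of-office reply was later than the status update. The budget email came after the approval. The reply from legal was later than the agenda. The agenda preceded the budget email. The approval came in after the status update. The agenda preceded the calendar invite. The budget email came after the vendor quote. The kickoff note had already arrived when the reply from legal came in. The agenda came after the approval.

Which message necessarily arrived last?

Every other message has a chain of constraints placing it before the reply from legal, so the reply from legal is last.

the reply from legal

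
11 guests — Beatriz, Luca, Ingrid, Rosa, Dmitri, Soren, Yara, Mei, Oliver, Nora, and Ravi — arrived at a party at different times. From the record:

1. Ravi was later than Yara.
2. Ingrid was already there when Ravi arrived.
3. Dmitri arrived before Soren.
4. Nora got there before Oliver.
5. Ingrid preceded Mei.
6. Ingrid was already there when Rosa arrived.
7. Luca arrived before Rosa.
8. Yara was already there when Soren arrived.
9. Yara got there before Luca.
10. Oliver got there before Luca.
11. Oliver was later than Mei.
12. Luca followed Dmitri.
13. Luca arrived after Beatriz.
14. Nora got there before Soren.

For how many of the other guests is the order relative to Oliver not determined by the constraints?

Forced before Oliver: Ingrid, Mei, and Nora; forced after Oliver: Luca and Rosa.
That leaves Beatriz, Dmitri, Ravi, Soren, and Yara with no forced order relative to Oliver — 5.

5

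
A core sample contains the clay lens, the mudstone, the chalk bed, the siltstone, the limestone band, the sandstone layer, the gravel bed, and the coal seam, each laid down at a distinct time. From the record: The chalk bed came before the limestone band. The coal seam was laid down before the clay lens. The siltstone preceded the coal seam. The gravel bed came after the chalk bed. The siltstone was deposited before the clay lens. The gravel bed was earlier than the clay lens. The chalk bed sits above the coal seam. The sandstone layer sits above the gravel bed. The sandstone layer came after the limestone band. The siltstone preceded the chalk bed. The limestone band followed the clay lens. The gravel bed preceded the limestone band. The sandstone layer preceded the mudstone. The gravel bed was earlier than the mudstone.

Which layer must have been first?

the siltstone

The siltstone has a chain of constraints placing it before every other layer, so the siltstone must be first.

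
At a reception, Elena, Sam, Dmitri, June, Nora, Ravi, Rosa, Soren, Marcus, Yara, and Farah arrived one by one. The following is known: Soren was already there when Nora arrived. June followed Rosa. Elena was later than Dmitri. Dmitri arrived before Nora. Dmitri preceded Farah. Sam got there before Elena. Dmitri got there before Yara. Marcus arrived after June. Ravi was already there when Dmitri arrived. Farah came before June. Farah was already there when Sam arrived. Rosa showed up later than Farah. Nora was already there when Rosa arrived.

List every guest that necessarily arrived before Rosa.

Directly stated before Rosa: Farah and Nora.
Dmitri reaches Rosa via Dmitri → Farah → Rosa.
Ravi reaches Rosa via Ravi → Dmitri → Farah → Rosa.
Soren reaches Rosa via Soren → Nora → Rosa.
No chain forces Marcus (or any of the others) ahead of Rosa.

Dmitri, Farah, Nora, Ravi, Soren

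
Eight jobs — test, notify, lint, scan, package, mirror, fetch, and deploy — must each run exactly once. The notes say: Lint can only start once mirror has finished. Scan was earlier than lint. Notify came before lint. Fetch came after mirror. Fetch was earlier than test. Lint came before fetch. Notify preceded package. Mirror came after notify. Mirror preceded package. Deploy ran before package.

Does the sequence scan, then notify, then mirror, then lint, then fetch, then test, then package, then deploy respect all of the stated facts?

The constraints require deploy before package, but in the proposed sequence package appears ahead of deploy. That one violation is enough.

no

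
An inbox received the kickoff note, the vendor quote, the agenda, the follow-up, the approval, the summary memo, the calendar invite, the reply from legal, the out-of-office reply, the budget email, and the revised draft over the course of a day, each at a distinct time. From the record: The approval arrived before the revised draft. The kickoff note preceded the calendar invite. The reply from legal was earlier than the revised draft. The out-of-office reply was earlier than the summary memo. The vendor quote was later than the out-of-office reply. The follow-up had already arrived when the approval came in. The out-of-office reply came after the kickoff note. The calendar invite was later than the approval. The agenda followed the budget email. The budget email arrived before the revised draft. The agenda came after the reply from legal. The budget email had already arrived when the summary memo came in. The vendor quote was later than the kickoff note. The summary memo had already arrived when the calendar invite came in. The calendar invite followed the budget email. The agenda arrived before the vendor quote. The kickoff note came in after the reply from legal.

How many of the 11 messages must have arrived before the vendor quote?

5

Directly stated before the vendor quote: the agenda, the kickoff note, and the out-of-office reply.
The budget email reaches the vendor quote via the budget email → the agenda → the vendor quote.
The reply from legal reaches the vendor quote via the reply from legal → the kickoff note → the vendor quote.
No chain forces the revised draft (or any of the others) ahead of the vendor quote.
That's the agenda, the budget email, the kickoff note, the out-of-office reply, and the reply from legal — 5 in all.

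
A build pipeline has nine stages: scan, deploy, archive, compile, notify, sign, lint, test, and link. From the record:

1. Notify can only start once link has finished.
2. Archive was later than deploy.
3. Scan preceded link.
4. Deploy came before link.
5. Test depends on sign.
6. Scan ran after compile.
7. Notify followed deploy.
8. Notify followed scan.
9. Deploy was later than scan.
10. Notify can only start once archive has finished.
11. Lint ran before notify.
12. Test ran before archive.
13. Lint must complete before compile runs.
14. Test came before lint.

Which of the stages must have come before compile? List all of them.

Directly stated before compile: lint.
Sign reaches compile via sign → test → lint → compile.
Test reaches compile via test → lint → compile.

lint, sign, test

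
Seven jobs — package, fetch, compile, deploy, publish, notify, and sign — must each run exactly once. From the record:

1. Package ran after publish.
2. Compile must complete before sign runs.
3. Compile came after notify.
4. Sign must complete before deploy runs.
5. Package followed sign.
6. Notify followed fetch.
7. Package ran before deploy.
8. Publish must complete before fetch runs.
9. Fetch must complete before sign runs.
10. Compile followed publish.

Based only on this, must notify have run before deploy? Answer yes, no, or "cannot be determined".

yes

Chain the constraints: notify → compile → sign → deploy. Each link is directly stated, so notify comes before deploy.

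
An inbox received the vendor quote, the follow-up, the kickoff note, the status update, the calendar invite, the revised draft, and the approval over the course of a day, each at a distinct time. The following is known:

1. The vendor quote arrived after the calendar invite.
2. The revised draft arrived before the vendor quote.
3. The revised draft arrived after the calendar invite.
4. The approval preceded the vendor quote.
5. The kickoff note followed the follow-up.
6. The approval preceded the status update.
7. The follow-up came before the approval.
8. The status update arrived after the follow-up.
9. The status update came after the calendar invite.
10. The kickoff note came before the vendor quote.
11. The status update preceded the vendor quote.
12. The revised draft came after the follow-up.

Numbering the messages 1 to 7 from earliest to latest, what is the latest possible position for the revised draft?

The revised draft must come before the vendor quote — 1 message forced after it.
Everything else can be placed before the revised draft in some valid order, so the revised draft can sit as late as position 7 − 1 = 6.

6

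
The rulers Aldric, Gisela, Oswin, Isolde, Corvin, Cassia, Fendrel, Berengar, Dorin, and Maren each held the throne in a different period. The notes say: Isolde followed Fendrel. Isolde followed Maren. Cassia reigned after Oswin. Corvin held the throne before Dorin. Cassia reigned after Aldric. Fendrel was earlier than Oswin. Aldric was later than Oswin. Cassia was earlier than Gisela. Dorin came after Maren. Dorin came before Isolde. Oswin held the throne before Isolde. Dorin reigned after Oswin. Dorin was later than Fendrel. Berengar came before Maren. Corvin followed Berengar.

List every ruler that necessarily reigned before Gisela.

Aldric, Cassia, Fendrel, Oswin

Directly stated before Gisela: Cassia.
Aldric reaches Gisela via Aldric → Cassia → Gisela.
Fendrel reaches Gisela via Fendrel → Oswin → Cassia → Gisela.
Oswin reaches Gisela via Oswin → Cassia → Gisela.
No chain forces Berengar (or any of the others) ahead of Gisela.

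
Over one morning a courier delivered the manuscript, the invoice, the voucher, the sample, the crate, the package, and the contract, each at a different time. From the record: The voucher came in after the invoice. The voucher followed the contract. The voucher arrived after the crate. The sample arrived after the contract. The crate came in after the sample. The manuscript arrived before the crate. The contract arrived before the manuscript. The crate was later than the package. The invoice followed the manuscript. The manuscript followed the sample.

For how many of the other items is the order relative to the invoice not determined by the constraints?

Forced before the invoice: the contract, the manuscript, and the sample; forced after the invoice: the voucher.
That leaves the crate and the package with no forced order relative to the invoice — 2.

2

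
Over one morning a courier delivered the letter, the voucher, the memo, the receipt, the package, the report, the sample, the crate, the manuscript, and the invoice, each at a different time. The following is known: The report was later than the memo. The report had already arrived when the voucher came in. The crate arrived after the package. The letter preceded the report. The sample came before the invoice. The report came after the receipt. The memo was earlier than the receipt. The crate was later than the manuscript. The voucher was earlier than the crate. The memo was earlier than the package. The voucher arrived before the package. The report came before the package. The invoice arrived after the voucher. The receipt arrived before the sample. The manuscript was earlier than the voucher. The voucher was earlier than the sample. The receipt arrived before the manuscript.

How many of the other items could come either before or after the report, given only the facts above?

Forced before the report: the letter, the memo, and the receipt; forced after the report: the crate, the invoice, the package, the sample, and the voucher.
That leaves the manuscript with no forced order relative to the report — 1.

1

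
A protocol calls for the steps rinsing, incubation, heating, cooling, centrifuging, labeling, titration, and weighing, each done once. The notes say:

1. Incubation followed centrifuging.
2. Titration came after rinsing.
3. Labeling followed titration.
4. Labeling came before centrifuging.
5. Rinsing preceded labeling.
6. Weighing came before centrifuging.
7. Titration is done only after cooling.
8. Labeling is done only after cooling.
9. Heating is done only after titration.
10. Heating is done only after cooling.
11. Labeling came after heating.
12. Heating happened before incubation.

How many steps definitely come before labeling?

4

Directly stated before labeling: cooling, heating, rinsing, and titration.
No chain forces incubation (or any of the others) ahead of labeling.
That's cooling, heating, rinsing, and titration — 4 in all.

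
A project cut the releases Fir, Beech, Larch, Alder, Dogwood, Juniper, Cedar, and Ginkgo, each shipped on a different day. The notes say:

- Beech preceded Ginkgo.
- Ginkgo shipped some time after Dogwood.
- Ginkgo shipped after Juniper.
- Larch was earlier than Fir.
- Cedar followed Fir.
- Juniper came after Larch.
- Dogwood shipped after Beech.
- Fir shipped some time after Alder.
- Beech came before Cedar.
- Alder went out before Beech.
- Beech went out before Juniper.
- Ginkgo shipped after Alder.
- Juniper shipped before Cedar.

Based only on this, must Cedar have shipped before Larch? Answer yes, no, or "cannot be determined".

Tracing the constraints gives Larch → Juniper → Cedar, so Larch must come before Cedar.
That means Cedar cannot be before Larch.

no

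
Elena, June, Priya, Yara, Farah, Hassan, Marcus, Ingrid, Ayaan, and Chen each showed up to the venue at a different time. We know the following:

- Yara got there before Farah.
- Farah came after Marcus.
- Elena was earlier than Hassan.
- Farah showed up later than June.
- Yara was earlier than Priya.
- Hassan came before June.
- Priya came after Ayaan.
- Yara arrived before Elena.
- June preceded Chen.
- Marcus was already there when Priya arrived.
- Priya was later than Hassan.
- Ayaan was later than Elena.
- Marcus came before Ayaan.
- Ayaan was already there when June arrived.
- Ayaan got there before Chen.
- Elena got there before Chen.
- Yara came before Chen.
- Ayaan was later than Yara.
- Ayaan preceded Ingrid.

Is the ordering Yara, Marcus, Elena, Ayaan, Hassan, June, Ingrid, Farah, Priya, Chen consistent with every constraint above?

Check each stated constraint against the proposed order — e.g. Yara is ahead of Priya; Yara is ahead of Chen. Every pair is in the required order; nothing is violated.

yes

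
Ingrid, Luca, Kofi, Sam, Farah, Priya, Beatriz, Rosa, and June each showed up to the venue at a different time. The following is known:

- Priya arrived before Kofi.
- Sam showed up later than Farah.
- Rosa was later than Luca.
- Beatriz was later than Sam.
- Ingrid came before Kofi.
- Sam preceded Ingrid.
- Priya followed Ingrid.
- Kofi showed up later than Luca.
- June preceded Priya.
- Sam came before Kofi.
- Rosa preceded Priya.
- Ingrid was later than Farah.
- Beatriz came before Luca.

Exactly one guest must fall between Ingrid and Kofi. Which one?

Tracing the constraints gives Ingrid → Priya → Kofi, so Priya sits after Ingrid and before Kofi.
No other guest is forced both after Ingrid and before Kofi.

Priya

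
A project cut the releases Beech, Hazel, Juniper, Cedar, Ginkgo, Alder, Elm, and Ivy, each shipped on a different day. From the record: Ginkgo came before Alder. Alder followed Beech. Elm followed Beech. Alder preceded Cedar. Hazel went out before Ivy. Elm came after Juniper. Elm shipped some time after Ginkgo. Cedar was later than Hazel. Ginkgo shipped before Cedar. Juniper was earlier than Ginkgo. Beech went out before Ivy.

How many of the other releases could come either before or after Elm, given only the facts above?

4

Forced before Elm: Beech, Ginkgo, and Juniper.
That leaves Alder, Cedar, Hazel, and Ivy with no forced order relative to Elm — 4.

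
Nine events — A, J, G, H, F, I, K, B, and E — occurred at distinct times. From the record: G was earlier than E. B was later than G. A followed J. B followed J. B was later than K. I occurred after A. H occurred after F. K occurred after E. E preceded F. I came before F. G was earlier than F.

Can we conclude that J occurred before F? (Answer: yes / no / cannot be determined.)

Chain the constraints: J → A → I → F. Each link is directly stated, so J comes before F.

yes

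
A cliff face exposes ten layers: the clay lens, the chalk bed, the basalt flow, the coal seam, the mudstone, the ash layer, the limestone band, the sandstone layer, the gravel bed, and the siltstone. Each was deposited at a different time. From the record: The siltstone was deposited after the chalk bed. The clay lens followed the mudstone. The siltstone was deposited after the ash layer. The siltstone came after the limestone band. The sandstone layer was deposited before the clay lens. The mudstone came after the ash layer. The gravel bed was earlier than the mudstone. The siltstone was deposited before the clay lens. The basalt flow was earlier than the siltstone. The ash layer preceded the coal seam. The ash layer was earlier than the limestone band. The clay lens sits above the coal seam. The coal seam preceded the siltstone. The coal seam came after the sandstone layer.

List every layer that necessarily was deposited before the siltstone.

the ash layer, the basalt flow, the chalk bed, the coal seam, the limestone band, the sandstone layer

Directly stated before the siltstone: the ash layer, the basalt flow, the chalk bed, the coal seam, and the limestone band.
The sandstone layer reaches the siltstone via the sandstone layer → the coal seam → the siltstone.
No chain forces the mudstone (or any of the others) ahead of the siltstone.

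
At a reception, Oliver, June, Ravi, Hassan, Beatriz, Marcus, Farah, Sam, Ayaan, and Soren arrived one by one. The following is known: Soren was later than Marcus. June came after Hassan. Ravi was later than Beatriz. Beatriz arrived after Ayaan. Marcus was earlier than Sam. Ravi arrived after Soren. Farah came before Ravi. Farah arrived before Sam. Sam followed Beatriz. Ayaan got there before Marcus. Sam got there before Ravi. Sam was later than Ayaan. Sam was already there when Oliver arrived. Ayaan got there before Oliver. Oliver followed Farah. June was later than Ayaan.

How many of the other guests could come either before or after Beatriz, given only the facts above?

5

Forced before Beatriz: Ayaan; forced after Beatriz: Oliver, Ravi, and Sam.
That leaves Farah, Hassan, June, Marcus, and Soren with no forced order relative to Beatriz — 5.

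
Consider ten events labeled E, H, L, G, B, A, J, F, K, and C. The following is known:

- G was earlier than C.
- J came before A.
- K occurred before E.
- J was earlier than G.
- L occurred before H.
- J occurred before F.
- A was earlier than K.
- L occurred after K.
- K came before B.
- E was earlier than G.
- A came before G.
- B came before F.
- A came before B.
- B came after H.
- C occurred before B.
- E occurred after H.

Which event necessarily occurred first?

J has a chain of constraints placing it before every other event, so J must be first.

J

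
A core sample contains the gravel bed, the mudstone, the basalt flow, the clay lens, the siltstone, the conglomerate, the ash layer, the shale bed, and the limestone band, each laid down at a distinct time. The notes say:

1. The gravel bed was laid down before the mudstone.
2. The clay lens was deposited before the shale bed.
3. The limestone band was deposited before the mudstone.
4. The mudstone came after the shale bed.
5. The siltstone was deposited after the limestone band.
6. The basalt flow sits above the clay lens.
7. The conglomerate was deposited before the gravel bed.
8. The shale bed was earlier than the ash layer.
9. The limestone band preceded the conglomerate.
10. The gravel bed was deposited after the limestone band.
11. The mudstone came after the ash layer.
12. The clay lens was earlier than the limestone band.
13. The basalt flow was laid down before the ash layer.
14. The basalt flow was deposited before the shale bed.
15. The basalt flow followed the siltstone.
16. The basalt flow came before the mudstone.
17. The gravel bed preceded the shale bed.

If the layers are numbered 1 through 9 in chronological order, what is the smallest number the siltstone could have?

3

The clay lens and the limestone band must both come before the siltstone — 2 forced predecessors.
Nothing else is forced ahead of the siltstone, so its earliest slot is position 2 + 1 = 3.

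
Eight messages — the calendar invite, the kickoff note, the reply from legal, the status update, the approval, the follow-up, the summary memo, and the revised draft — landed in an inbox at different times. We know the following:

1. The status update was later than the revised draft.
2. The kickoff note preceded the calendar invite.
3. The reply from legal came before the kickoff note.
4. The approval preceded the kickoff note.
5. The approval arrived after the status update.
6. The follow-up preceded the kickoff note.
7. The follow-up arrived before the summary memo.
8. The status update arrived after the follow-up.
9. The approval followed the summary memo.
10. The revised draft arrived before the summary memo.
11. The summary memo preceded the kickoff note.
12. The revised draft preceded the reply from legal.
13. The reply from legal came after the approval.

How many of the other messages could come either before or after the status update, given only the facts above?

1

Forced before the status update: the follow-up and the revised draft; forced after the status update: the approval, the calendar invite, the kickoff note, and the reply from legal.
That leaves the summary memo with no forced order relative to the status update — 1.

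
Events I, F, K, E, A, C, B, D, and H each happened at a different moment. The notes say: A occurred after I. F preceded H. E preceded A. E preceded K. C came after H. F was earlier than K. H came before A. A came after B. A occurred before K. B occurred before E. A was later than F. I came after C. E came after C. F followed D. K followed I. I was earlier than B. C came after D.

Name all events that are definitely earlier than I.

Directly stated before I: C.
D reaches I via D → C → I.
F reaches I via F → H → C → I.
H reaches I via H → C → I.

C, D, F, H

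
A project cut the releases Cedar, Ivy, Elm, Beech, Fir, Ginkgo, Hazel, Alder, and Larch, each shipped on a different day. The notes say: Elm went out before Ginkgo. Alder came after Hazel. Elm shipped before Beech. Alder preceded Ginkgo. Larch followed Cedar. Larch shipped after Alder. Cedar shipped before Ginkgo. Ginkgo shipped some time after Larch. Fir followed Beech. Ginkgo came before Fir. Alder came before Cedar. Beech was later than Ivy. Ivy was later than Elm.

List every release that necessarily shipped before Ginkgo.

Directly stated before Ginkgo: Alder, Cedar, Elm, and Larch.
Hazel reaches Ginkgo via Hazel → Alder → Ginkgo.
No chain forces Ivy (or any of the others) ahead of Ginkgo.

Alder, Cedar, Elm, Hazel, Larch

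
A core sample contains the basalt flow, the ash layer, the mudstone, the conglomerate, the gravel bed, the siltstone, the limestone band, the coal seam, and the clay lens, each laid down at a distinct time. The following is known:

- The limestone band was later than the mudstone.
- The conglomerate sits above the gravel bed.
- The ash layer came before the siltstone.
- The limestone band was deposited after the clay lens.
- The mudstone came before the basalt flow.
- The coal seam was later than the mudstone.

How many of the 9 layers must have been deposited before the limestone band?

Directly stated before the limestone band: the clay lens and the mudstone.
That's the clay lens and the mudstone — 2 in all.

2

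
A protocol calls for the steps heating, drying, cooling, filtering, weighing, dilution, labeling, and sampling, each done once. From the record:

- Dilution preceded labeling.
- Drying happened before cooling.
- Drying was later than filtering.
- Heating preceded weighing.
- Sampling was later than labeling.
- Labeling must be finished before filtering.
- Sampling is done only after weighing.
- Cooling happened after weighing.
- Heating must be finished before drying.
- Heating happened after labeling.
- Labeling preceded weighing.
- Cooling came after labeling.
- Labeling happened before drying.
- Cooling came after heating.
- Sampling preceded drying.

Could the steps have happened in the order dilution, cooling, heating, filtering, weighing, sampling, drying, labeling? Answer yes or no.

no

The constraints require labeling before heating, but in the proposed sequence heating appears ahead of labeling. That one violation is enough.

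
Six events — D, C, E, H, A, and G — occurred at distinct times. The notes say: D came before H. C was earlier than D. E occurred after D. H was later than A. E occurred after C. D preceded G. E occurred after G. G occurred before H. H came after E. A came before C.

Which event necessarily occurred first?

A

A has a chain of constraints placing it before every other event, so A must be first.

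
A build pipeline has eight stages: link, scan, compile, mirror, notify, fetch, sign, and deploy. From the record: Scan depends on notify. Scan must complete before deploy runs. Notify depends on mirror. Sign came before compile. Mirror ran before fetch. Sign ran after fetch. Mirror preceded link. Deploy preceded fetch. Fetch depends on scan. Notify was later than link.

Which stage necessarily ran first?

Mirror has a chain of constraints placing it before every other stage, so mirror must be first.

mirror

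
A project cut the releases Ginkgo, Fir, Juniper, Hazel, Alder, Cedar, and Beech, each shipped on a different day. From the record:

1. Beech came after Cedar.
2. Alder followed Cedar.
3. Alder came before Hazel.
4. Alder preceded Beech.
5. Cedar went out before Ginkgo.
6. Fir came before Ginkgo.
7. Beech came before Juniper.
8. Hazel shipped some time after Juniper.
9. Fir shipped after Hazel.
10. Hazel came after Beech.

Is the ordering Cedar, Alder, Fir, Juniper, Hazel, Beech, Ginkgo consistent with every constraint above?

The constraints require Beech before Juniper, but in the proposed sequence Juniper appears ahead of Beech. That one violation is enough.

no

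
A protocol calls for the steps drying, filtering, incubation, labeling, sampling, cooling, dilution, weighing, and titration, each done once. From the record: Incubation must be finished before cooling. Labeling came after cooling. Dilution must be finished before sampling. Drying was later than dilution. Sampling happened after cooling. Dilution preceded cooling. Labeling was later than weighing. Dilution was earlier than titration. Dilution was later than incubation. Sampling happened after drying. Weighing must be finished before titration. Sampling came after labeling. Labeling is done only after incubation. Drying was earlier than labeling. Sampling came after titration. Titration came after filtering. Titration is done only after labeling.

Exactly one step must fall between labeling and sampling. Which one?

titration

Tracing the constraints gives labeling → titration → sampling, so titration sits after labeling and before sampling.
No other step is forced both after labeling and before sampling.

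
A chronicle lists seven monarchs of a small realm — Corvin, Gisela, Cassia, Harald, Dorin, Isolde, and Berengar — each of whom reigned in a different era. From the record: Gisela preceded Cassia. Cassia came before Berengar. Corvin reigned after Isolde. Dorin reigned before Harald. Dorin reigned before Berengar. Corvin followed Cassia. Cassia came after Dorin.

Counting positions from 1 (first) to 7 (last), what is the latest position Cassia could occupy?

Cassia must come before Berengar and Corvin — 2 rulers forced after them.
Everything else can be placed before Cassia in some valid order, so Cassia can sit as late as position 7 − 2 = 5.

5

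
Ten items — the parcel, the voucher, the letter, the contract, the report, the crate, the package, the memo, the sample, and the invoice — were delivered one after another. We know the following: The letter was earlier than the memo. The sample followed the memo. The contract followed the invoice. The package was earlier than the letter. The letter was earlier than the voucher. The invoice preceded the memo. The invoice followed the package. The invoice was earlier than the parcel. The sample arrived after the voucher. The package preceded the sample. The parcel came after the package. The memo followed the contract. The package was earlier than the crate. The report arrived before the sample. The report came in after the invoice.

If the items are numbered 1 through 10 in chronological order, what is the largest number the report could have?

The report must come before the sample — 1 item forced after it.
Everything else can be placed before the report in some valid order, so the report can sit as late as position 10 − 1 = 9.

9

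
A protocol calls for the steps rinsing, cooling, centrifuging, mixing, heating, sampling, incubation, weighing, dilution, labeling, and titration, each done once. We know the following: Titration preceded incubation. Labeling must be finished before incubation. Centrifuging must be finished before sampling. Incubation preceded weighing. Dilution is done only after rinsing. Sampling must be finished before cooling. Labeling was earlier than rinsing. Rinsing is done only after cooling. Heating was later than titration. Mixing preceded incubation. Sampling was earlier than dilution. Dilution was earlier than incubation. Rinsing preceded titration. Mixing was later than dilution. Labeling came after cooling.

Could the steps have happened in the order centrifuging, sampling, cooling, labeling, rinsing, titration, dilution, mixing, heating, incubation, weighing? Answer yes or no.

Check each stated constraint against the proposed order — e.g. sampling is ahead of dilution; labeling is ahead of incubation. Every pair is in the required order; nothing is violated.

yes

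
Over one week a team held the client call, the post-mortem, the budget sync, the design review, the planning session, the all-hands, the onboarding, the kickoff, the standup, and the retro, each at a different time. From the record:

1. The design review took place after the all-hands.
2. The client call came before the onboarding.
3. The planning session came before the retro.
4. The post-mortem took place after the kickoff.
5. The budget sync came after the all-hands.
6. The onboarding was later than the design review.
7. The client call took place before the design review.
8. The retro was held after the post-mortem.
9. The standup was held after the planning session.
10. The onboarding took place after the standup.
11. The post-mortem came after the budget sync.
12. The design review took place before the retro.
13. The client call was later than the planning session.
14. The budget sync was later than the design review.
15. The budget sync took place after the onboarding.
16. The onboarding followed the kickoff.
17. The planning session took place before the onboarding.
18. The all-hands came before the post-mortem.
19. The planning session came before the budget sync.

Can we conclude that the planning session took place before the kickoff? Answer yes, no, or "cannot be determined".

No chain of stated constraints runs from the planning session to the kickoff, and none runs from the kickoff to the planning session either.
So the relative order of the planning session and the kickoff is not fixed by the given facts.

cannot be determined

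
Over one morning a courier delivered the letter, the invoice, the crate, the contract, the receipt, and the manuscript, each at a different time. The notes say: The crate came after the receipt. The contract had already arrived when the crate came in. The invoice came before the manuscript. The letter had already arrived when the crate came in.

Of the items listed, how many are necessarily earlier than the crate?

3

Directly stated before the crate: the contract, the letter, and the receipt.
No chain forces the manuscript (or any of the others) ahead of the crate.
That's the contract, the letter, and the receipt — 3 in all.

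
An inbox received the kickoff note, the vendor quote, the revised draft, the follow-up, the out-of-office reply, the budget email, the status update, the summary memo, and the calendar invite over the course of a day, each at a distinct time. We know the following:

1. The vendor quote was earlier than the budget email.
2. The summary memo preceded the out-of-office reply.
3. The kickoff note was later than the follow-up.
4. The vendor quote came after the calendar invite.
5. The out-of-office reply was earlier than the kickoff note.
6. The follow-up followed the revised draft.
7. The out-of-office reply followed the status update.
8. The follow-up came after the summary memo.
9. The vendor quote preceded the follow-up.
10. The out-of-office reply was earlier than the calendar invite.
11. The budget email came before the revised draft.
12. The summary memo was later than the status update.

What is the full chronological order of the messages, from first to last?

The constraints fix every adjacent pair, so only one ordering works:
the status update → the summary memo → the out-of-office reply → the calendar invite → the vendor quote → the budget email → the revised draft → the follow-up → the kickoff note.

the status update, the summary memo, the out-of-office reply, the calendar invite, the vendor quote, the budget email, the revised draft, the follow-up, the kickoff note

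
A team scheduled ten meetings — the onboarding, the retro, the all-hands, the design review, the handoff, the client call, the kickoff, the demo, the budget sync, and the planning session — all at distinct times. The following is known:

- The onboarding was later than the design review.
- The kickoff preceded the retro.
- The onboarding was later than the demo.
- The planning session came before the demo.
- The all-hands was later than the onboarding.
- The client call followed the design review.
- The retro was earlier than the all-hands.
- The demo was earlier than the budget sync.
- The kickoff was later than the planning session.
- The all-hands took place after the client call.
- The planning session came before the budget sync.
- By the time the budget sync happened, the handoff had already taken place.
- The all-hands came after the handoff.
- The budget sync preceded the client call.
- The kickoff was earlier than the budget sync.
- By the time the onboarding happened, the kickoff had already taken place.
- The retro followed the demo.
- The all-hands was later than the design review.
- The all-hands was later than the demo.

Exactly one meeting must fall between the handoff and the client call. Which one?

Tracing the constraints gives the handoff → the budget sync → the client call, so the budget sync sits after the handoff and before the client call.
No other meeting is forced both after the handoff and before the client call.

the budget sync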